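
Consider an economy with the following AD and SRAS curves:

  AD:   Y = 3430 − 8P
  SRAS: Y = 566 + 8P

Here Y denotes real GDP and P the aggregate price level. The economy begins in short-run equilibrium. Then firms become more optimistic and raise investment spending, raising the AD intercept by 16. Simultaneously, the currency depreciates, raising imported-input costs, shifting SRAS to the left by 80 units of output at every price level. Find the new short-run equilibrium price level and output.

After both shocks: AD is Y = 3446 − 8P and SRAS is Y = 486 + 8P.
Setting them equal: 2960 = 16P, so P = 185.
Y = 3446 − 8·185 = 1966.

P = 185, Y = 1966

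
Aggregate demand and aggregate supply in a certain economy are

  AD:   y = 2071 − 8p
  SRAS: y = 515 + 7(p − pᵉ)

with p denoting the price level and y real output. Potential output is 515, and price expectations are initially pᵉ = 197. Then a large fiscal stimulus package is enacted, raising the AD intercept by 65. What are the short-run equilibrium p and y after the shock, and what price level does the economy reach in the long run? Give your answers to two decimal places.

AD shifts right: new AD is y = 2136 − 8p. With pᵉ = 197, SRAS is y = 7p − 864.
Short run: 2136 − 8p = 7p − 864 gives 3000 = 15p, so p = 200.00 and y = 2136 − 8p = 536.00.
y = 536.00 is above potential 515; expectations adjust and SRAS shifts left until y = 515.
Long run: on the new AD curve, 515 = 2136 − 8p gives p = 202.63.

Short run: p = 200.00, y = 536.00. Long run: p = 202.63.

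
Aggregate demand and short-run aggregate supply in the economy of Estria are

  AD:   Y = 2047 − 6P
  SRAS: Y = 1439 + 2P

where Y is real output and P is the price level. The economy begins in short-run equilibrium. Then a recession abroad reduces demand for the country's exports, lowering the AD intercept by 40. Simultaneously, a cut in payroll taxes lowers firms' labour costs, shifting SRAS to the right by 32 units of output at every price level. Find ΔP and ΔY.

After both shocks: AD is Y = 2007 − 6P and SRAS is Y = 1471 + 2P.
Setting them equal: 536 = 8P, so P = 67.
Y = 2007 − 6·67 = 1605.
Initially P = 76, Y = 1591, so ΔP = -9 and ΔY = +14.

ΔP = -9, ΔY = +14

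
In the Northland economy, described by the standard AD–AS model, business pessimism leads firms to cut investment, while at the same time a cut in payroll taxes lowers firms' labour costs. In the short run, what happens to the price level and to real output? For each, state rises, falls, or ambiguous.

The first event is a negative demand shock: AD shifts left, which by itself pushes P down and Y down.
The second is a favourable supply shock: SRAS shifts right, which by itself pushes P down and Y up.
Both shocks push P down, so P falls. The two shocks push Y in opposite directions, so the effect on Y is ambiguous.

Price level: falls; output: ambiguous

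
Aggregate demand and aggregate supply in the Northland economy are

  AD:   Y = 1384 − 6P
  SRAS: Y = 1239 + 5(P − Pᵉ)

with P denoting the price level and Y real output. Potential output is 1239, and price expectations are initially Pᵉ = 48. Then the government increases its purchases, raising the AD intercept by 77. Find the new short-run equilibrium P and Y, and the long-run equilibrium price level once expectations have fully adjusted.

AD shifts right: new AD is Y = 1461 − 6P. With Pᵉ = 48, SRAS is Y = 999 + 5P.
Short run: 1461 − 6P = 999 + 5P gives 462 = 11P, so P = 42 and Y = 1461 − 6·42 = 1209.
Y = 1209 is below potential 1239; expectations adjust and SRAS shifts right until Y = 1239.
Long run: on the new AD curve, 1239 = 1461 − 6P gives P = 37.

Short run: P = 42, Y = 1209. Long run: P = 37.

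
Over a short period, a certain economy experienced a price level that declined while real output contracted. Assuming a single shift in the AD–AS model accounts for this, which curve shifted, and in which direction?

AD shifted left

P fell and Y fell. An AD shift moves P and Y in the same direction; an SRAS shift moves them in opposite directions.
Here P and Y moved in the same direction, so the AD curve shifted.
Since Y fell, AD shifted left.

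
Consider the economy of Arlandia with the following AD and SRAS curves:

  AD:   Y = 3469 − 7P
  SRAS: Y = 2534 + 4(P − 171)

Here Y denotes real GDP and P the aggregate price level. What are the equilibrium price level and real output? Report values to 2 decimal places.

Write SRAS as Y = 2534 + 4P − 684 = 1850 + 4P.
Set AD = SRAS: 3469 − 7P = 1850 + 4P, so 1619 = 11P and P = 147.18.
Substituting into AD, Y = 3469 − 7P = 2438.73.

P = 147.18, Y = 2438.73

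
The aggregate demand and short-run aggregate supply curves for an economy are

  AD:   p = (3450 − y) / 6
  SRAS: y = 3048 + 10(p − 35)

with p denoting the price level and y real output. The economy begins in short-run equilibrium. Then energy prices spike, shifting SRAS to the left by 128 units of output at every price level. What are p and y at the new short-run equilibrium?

This is a negative supply shock: SRAS shifts left.
New SRAS: y = 2570 + 10p.
Set AD = SRAS: 3450 − 6p = 2570 + 10p, so 880 = 16p and p = 55.
y = 3450 − 6·55 = 3120.

p = 55, y = 3120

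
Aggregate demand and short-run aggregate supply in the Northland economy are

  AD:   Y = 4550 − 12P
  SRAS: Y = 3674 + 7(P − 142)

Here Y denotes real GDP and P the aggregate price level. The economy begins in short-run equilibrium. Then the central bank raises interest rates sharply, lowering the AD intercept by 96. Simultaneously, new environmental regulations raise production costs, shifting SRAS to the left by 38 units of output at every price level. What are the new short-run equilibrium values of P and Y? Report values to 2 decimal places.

P = 95.37, Y = 3309.58

After both shocks: AD is Y = 4454 − 12P and SRAS is Y = 2642 + 7P.
Setting them equal: 1812 = 19P, so P = 95.37.
Substituting into AD, Y = 3309.58.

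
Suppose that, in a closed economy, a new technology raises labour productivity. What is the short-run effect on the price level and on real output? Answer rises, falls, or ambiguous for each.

This is a favourable supply shock: SRAS shifts right.
Moving along the downward-sloping AD curve, P falls and Y rises.

Price level: falls; output: rises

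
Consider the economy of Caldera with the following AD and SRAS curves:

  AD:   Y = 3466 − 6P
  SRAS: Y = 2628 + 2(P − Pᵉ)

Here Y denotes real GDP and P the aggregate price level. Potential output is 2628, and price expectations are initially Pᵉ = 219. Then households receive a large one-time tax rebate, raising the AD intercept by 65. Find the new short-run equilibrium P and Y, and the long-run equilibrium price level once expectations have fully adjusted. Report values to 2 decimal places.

AD shifts right: new AD is Y = 3531 − 6P. With Pᵉ = 219, SRAS is Y = 2190 + 2P.
Short run: 3531 − 6P = 2190 + 2P gives 1341 = 8P, so P = 167.63 and Y = 3531 − 6P = 2525.25.
Y = 2525.25 is below potential 2628; expectations adjust and SRAS shifts right until Y = 2628.
Long run: on the new AD curve, 2628 = 3531 − 6P gives P = 150.50.

Short run: P = 167.63, Y = 2525.25. Long run: P = 150.50.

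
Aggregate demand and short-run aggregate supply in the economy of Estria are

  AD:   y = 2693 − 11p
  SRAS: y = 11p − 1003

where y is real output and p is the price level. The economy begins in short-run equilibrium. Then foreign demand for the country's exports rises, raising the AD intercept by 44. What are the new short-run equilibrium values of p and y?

p = 170, y = 867

This is a positive demand shock: AD shifts right.
New AD: y = 2737 − 11p.
Set AD = SRAS: 2737 − 11p = 11p − 1003, so 3740 = 22p and p = 170.
y = 2737 − 11·170 = 867.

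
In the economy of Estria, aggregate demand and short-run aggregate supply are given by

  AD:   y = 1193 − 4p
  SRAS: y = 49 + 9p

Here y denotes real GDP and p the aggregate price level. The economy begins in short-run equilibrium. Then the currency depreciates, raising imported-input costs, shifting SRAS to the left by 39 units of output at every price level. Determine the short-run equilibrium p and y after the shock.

p = 91, y = 829

This is a negative supply shock: SRAS shifts left.
New SRAS: y = 10 + 9p.
Set AD = SRAS: 1193 − 4p = 10 + 9p, so 1183 = 13p and p = 91.
y = 1193 − 4·91 = 829.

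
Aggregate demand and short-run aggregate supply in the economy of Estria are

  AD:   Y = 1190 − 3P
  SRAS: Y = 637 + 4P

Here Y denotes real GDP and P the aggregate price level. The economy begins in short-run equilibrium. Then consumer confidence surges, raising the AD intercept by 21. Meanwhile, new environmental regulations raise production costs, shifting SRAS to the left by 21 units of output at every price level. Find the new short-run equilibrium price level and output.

After both shocks: AD is Y = 1211 − 3P and SRAS is Y = 616 + 4P.
Setting them equal: 595 = 7P, so P = 85.
Y = 1211 − 3·85 = 956.

P = 85, Y = 956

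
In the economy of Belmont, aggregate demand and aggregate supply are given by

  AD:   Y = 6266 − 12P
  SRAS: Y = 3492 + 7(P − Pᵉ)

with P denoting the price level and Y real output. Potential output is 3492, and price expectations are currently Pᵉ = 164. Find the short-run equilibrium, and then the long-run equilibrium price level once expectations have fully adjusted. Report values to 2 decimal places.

Short run: with Pᵉ = 164, SRAS is Y = 2344 + 7P. Setting AD = SRAS gives 3922 = 19P, so P = 206.42 and Y = 6266 − 12P = 3788.95.
Output 3788.95 is above potential 3492, so over time expected prices rise and SRAS shifts left until Y returns to 3492.
Long run: Y = 3492 on the AD curve gives 3492 = 6266 − 12P, so P = 231.17.

Short run: P = 206.42, Y = 3788.95. Long run: P = 231.17.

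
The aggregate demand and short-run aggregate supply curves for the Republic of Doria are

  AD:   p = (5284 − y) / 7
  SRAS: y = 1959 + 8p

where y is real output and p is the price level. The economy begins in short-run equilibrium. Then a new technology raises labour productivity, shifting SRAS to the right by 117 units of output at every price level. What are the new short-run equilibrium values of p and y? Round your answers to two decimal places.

p = 213.87, y = 3786.93

This is a positive supply shock: SRAS shifts right.
New SRAS: y = 2076 + 8p.
Set AD = SRAS: 5284 − 7p = 2076 + 8p, so 3208 = 15p and p = 213.87.
Substituting into AD, y = 3786.93.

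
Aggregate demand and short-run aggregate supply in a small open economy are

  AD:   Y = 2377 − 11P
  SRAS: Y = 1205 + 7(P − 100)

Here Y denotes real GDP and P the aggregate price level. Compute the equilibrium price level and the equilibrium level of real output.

Write SRAS as Y = 1205 + 7P − 700 = 505 + 7P.
Set AD = SRAS: 2377 − 11P = 505 + 7P, so 1872 = 18P and P = 104.
Then Y = 2377 − 11·104 = 1233.

P = 104, Y = 1233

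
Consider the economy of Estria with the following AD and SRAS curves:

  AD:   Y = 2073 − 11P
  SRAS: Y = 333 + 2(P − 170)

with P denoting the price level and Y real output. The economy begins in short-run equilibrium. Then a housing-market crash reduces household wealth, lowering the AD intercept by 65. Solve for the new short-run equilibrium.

This is a negative demand shock: AD shifts left.
New AD: Y = 2008 − 11P.
SRAS can be written Y = 2P − 7.
Set AD = SRAS: 2008 − 11P = 2P − 7, so 2015 = 13P and P = 155.
Y = 2008 − 11·155 = 303.

P = 155, Y = 303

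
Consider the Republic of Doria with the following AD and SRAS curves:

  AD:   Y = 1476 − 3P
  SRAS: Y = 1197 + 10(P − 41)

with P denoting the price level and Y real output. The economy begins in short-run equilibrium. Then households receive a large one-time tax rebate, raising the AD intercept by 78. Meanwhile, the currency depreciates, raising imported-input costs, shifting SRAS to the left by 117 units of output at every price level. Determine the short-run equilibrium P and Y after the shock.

P = 68, Y = 1350

After both shocks: AD is Y = 1554 − 3P and SRAS is Y = 670 + 10P.
Setting them equal: 884 = 13P, so P = 68.
Y = 1554 − 3·68 = 1350.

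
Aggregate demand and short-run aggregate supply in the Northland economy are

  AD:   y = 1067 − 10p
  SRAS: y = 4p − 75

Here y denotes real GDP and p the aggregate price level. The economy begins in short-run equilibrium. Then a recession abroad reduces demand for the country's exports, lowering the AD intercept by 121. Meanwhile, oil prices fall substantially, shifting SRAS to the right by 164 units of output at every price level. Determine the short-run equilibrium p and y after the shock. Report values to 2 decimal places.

p = 61.21, y = 333.86

After both shocks: AD is y = 946 − 10p and SRAS is y = 89 + 4p.
Setting them equal: 857 = 14p, so p = 61.21.
Substituting into AD, y = 333.86.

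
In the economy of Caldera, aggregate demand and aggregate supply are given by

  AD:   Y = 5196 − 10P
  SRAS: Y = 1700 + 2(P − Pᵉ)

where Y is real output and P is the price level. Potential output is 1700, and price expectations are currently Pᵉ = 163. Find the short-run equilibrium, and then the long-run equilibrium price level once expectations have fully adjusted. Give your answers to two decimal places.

Short run: with Pᵉ = 163, SRAS is Y = 1374 + 2P. Setting AD = SRAS gives 3822 = 12P, so P = 318.50 and Y = 5196 − 10P = 2011.00.
Output 2011.00 is above potential 1700, so over time expected prices rise and SRAS shifts left until Y returns to 1700.
Long run: Y = 1700 on the AD curve gives 1700 = 5196 − 10P, so P = 349.60.

Short run: P = 318.50, Y = 2011.00. Long run: P = 349.60.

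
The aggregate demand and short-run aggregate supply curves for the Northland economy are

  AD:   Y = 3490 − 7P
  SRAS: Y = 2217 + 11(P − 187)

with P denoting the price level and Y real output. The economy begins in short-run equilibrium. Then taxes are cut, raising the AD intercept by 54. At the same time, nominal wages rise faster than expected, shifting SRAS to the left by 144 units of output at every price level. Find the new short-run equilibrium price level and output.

After both shocks: AD is Y = 3544 − 7P and SRAS is Y = 16 + 11P.
Setting them equal: 3528 = 18P, so P = 196.
Y = 3544 − 7·196 = 2172.

P = 196, Y = 2172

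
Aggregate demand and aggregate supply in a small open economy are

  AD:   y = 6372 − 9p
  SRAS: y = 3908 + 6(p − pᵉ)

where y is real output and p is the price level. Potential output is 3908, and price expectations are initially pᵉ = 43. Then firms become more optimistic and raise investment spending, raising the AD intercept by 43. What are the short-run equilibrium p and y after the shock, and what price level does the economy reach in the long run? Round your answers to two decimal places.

AD shifts right: new AD is y = 6415 − 9p. With pᵉ = 43, SRAS is y = 3650 + 6p.
Short run: 6415 − 9p = 3650 + 6p gives 2765 = 15p, so p = 184.33 and y = 6415 − 9p = 4756.00.
y = 4756.00 is above potential 3908; expectations adjust and SRAS shifts left until y = 3908.
Long run: on the new AD curve, 3908 = 6415 − 9p gives p = 278.56.

Short run: p = 184.33, y = 4756.00. Long run: p = 278.56.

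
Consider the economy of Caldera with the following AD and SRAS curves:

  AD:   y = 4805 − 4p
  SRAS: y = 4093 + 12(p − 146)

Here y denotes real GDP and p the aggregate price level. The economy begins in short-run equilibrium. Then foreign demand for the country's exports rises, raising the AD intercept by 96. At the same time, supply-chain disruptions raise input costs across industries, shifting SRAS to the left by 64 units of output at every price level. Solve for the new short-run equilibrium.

After both shocks: AD is y = 4901 − 4p and SRAS is y = 2277 + 12p.
Setting them equal: 2624 = 16p, so p = 164.
y = 4901 − 4·164 = 4245.

p = 164, y = 4245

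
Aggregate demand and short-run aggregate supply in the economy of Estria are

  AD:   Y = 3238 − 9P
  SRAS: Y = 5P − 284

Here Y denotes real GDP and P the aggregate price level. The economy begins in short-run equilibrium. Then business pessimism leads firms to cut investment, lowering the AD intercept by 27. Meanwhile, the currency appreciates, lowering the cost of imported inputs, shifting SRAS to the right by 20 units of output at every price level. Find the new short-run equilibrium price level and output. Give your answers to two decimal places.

After both shocks: AD is Y = 3211 − 9P and SRAS is Y = 5P − 264.
Setting them equal: 3475 = 14P, so P = 248.21.
Substituting into AD, Y = 977.07.

P = 248.21, Y = 977.07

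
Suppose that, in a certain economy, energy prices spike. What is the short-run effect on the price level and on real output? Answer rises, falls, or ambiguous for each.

This is an adverse supply shock: SRAS shifts left.
Moving along the downward-sloping AD curve, P rises and Y falls.

Price level: rises; output: falls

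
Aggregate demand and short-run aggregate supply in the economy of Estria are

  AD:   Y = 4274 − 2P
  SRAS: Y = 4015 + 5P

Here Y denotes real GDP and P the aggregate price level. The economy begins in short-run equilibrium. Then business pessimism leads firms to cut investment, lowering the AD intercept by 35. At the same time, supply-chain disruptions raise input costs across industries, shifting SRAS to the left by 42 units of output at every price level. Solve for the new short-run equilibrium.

P = 38, Y = 4163

After both shocks: AD is Y = 4239 − 2P and SRAS is Y = 3973 + 5P.
Setting them equal: 266 = 7P, so P = 38.
Y = 4239 − 2·38 = 4163.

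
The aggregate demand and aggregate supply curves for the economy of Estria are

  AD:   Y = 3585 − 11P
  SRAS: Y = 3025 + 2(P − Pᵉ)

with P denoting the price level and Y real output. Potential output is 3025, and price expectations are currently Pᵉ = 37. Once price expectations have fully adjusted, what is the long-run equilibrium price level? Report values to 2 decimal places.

Long-run P = 50.91

Short run: with Pᵉ = 37, SRAS is Y = 2951 + 2P. Setting AD = SRAS gives 634 = 13P, so P = 48.77 and Y = 3585 − 11P = 3048.54.
Output 3048.54 is above potential 3025, so over time expected prices rise and SRAS shifts left until Y returns to 3025.
Long run: Y = 3025 on the AD curve gives 3025 = 3585 − 11P, so P = 50.91.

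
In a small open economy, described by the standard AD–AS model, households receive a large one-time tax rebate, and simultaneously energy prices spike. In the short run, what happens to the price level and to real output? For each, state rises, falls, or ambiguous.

The first event is a positive demand shock: AD shifts right, which by itself pushes P up and Y up.
The second is an adverse supply shock: SRAS shifts left, which by itself pushes P up and Y down.
Both shocks push P up, so P rises. The two shocks push Y in opposite directions, so the effect on Y is ambiguous.

Price level: rises; output: ambiguous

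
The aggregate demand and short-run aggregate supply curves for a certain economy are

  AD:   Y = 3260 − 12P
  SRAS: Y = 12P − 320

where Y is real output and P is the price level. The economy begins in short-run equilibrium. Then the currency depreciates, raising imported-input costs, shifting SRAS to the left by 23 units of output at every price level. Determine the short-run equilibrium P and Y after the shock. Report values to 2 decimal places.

This is a negative supply shock: SRAS shifts left.
New SRAS: Y = 12P − 343.
Set AD = SRAS: 3260 − 12P = 12P − 343, so 3603 = 24P and P = 150.13.
Substituting into AD, Y = 1458.50.

P = 150.13, Y = 1458.50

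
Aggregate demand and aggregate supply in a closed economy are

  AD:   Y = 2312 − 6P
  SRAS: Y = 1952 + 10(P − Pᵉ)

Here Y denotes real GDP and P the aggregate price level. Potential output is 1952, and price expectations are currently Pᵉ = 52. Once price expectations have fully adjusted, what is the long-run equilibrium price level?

Long-run P = 60

Short run: with Pᵉ = 52, SRAS is Y = 1432 + 10P. Setting AD = SRAS gives 880 = 16P, so P = 55 and Y = 2312 − 6·55 = 1982.
Output 1982 is above potential 1952, so over time expected prices rise and SRAS shifts left until Y returns to 1952.
Long run: Y = 1952 on the AD curve gives 1952 = 2312 − 6P, so P = 60.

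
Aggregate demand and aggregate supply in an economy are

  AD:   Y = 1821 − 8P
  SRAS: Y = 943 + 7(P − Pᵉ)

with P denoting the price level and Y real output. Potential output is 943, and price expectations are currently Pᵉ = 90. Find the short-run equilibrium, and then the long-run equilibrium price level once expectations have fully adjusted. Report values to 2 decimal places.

Short run: with Pᵉ = 90, SRAS is Y = 313 + 7P. Setting AD = SRAS gives 1508 = 15P, so P = 100.53 and Y = 1821 − 8P = 1016.73.
Output 1016.73 is above potential 943, so over time expected prices rise and SRAS shifts left until Y returns to 943.
Long run: Y = 943 on the AD curve gives 943 = 1821 − 8P, so P = 109.75.

Short run: P = 100.53, Y = 1016.73. Long run: P = 109.75.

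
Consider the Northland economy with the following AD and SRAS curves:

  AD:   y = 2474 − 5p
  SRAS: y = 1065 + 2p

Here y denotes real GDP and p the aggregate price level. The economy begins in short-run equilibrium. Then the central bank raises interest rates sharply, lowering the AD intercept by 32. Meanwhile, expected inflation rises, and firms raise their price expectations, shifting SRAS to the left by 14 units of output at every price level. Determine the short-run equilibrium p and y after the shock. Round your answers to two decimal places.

p = 198.71, y = 1448.43

After both shocks: AD is y = 2442 − 5p and SRAS is y = 1051 + 2p.
Setting them equal: 1391 = 7p, so p = 198.71.
Substituting into AD, y = 1448.43.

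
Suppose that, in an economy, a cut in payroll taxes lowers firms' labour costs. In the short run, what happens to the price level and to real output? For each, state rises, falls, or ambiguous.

This is a favourable supply shock: SRAS shifts right.
Moving along the downward-sloping AD curve, P falls and Y rises.

Price level: falls; output: rises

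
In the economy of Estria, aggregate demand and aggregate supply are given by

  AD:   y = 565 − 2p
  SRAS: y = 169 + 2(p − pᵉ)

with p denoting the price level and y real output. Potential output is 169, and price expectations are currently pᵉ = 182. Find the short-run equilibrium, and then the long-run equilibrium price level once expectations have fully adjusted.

Short run: p = 190, y = 185. Long run: p = 198.

Short run: with pᵉ = 182, SRAS is y = 2p − 195. Setting AD = SRAS gives 760 = 4p, so p = 190 and y = 565 − 2·190 = 185.
Output 185 is above potential 169, so over time expected prices rise and SRAS shifts left until y returns to 169.
Long run: y = 169 on the AD curve gives 169 = 565 − 2p, so p = 198.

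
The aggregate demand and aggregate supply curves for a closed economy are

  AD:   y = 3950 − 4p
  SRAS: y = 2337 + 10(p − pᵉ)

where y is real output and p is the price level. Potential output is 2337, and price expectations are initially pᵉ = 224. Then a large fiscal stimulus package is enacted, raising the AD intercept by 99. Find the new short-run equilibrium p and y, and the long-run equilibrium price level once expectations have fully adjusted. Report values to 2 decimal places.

AD shifts right: new AD is y = 4049 − 4p. With pᵉ = 224, SRAS is y = 97 + 10p.
Short run: 4049 − 4p = 97 + 10p gives 3952 = 14p, so p = 282.29 and y = 4049 − 4p = 2919.86.
y = 2919.86 is above potential 2337; expectations adjust and SRAS shifts left until y = 2337.
Long run: on the new AD curve, 2337 = 4049 − 4p gives p = 428.00.

Short run: p = 282.29, y = 2919.86. Long run: p = 428.00.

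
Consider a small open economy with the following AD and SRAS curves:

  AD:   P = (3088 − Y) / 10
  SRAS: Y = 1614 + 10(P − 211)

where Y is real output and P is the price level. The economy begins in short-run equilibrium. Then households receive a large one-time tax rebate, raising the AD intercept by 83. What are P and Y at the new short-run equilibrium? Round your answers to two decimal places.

P = 183.35, Y = 1337.50

This is a positive demand shock: AD shifts right.
New AD: Y = 3171 − 10P.
SRAS can be written Y = 10P − 496.
Set AD = SRAS: 3171 − 10P = 10P − 496, so 3667 = 20P and P = 183.35.
Substituting into AD, Y = 1337.50.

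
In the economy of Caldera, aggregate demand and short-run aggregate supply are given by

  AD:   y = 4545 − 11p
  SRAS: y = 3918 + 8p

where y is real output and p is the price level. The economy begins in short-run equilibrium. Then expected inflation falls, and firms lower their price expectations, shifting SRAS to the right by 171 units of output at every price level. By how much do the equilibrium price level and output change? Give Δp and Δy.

Δp = -9, Δy = +99

This is a positive supply shock: SRAS shifts right.
New SRAS: y = 4089 + 8p.
Set AD = SRAS: 4545 − 11p = 4089 + 8p, so 456 = 19p and p = 24.
y = 4545 − 11·24 = 4281.
Initially p = 33, y = 4182, so Δp = -9 and Δy = +99.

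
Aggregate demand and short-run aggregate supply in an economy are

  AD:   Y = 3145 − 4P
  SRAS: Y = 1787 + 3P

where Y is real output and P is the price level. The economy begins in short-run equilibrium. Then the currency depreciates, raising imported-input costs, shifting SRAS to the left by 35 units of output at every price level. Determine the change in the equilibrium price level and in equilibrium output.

This is a negative supply shock: SRAS shifts left.
New SRAS: Y = 1752 + 3P.
Set AD = SRAS: 3145 − 4P = 1752 + 3P, so 1393 = 7P and P = 199.
Y = 3145 − 4·199 = 2349.
Initially P = 194, Y = 2369, so ΔP = +5 and ΔY = -20.

ΔP = +5, ΔY = -20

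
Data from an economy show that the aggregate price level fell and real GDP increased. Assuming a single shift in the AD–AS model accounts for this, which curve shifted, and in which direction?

SRAS shifted right

P fell and Y rose. An AD shift moves P and Y in the same direction; an SRAS shift moves them in opposite directions.
Here P and Y moved in opposite directions, so the SRAS curve shifted.
Since Y rose, SRAS shifted right.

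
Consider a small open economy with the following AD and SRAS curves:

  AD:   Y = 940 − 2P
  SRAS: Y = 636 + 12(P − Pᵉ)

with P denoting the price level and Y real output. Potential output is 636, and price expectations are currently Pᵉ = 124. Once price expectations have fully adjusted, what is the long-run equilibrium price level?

Short run: with Pᵉ = 124, SRAS is Y = 12P − 852. Setting AD = SRAS gives 1792 = 14P, so P = 128 and Y = 940 − 2·128 = 684.
Output 684 is above potential 636, so over time expected prices rise and SRAS shifts left until Y returns to 636.
Long run: Y = 636 on the AD curve gives 636 = 940 − 2P, so P = 152.

Long-run P = 152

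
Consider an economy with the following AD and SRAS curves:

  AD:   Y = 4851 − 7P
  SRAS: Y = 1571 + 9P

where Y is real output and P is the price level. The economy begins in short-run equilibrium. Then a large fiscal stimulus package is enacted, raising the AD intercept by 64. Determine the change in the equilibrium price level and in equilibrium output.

This is a positive demand shock: AD shifts right.
New AD: Y = 4915 − 7P.
Set AD = SRAS: 4915 − 7P = 1571 + 9P, so 3344 = 16P and P = 209.
Y = 4915 − 7·209 = 3452.
Initially P = 205, Y = 3416, so ΔP = +4 and ΔY = +36.

ΔP = +4, ΔY = +36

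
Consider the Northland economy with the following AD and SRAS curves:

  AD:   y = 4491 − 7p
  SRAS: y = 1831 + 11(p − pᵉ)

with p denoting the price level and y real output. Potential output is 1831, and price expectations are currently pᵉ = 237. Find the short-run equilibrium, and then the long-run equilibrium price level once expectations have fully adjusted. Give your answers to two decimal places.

Short run: with pᵉ = 237, SRAS is y = 11p − 776. Setting AD = SRAS gives 5267 = 18p, so p = 292.61 and y = 4491 − 7p = 2442.72.
Output 2442.72 is above potential 1831, so over time expected prices rise and SRAS shifts left until y returns to 1831.
Long run: y = 1831 on the AD curve gives 1831 = 4491 − 7p, so p = 380.00.

Short run: p = 292.61, y = 2442.72. Long run: p = 380.00.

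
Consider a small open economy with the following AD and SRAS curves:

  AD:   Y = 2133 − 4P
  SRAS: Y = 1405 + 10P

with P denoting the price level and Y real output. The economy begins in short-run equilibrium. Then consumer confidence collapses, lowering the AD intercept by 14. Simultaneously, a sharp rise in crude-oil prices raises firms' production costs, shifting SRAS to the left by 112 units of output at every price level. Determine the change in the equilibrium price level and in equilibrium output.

ΔP = +7, ΔY = -42

After both shocks: AD is Y = 2119 − 4P and SRAS is Y = 1293 + 10P.
Setting them equal: 826 = 14P, so P = 59.
Y = 2119 − 4·59 = 1883.
Initially P = 52, Y = 1925, so ΔP = +7 and ΔY = -42.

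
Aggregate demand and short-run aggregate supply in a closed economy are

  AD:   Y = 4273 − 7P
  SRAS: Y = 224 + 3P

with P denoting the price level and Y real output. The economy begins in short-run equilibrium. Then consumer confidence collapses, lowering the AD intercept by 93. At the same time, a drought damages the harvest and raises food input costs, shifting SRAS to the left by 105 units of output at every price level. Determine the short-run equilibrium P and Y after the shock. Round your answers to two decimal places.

P = 406.10, Y = 1337.30

After both shocks: AD is Y = 4180 − 7P and SRAS is Y = 119 + 3P.
Setting them equal: 4061 = 10P, so P = 406.10.
Substituting into AD, Y = 1337.30.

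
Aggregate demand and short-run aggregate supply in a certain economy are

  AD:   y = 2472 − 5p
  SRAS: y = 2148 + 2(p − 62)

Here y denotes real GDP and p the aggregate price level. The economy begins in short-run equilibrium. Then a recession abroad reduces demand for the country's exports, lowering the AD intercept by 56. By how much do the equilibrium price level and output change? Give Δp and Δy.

Δp = -8, Δy = -16

This is a negative demand shock: AD shifts left.
New AD: y = 2416 − 5p.
SRAS can be written y = 2024 + 2p.
Set AD = SRAS: 2416 − 5p = 2024 + 2p, so 392 = 7p and p = 56.
y = 2416 − 5·56 = 2136.
Initially p = 64, y = 2152, so Δp = -8 and Δy = -16.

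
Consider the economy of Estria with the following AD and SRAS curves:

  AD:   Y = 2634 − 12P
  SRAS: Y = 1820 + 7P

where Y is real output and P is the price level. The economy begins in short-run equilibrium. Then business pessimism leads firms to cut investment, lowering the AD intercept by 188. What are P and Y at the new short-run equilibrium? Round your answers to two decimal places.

P = 32.95, Y = 2050.63

This is a negative demand shock: AD shifts left.
New AD: Y = 2446 − 12P.
Set AD = SRAS: 2446 − 12P = 1820 + 7P, so 626 = 19P and P = 32.95.
Substituting into AD, Y = 2050.63.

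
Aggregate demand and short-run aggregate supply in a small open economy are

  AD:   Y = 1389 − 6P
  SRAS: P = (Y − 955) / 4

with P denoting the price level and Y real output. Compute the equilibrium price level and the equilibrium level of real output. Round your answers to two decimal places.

P = 43.40, Y = 1128.60

Rearrange SRAS to Y = 955 + 4P.
Set AD = SRAS: 1389 − 6P = 955 + 4P, so 434 = 10P and P = 43.40.
Substituting into AD, Y = 1389 − 6P = 1128.60.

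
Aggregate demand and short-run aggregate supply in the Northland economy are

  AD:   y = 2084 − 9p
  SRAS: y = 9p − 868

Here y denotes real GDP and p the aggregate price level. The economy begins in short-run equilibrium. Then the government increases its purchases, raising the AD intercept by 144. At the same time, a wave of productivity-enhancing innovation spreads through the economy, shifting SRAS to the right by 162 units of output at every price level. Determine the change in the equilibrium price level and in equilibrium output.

Δp = -1, Δy = +153

After both shocks: AD is y = 2228 − 9p and SRAS is y = 9p − 706.
Setting them equal: 2934 = 18p, so p = 163.
y = 2228 − 9·163 = 761.
Initially p = 164, y = 608, so Δp = -1 and Δy = +153.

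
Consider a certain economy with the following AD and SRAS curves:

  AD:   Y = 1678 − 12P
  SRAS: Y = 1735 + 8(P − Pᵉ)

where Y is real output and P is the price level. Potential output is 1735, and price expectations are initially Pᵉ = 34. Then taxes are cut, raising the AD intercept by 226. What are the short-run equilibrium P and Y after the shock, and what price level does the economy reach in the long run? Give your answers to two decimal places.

AD shifts right: new AD is Y = 1904 − 12P. With Pᵉ = 34, SRAS is Y = 1463 + 8P.
Short run: 1904 − 12P = 1463 + 8P gives 441 = 20P, so P = 22.05 and Y = 1904 − 12P = 1639.40.
Y = 1639.40 is below potential 1735; expectations adjust and SRAS shifts right until Y = 1735.
Long run: on the new AD curve, 1735 = 1904 − 12P gives P = 14.08.

Short run: P = 22.05, Y = 1639.40. Long run: P = 14.08.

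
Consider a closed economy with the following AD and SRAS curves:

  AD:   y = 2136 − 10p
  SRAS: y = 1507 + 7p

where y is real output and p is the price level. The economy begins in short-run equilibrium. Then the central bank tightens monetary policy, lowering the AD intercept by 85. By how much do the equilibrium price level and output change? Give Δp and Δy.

This is a negative demand shock: AD shifts left.
New AD: y = 2051 − 10p.
Set AD = SRAS: 2051 − 10p = 1507 + 7p, so 544 = 17p and p = 32.
y = 2051 − 10·32 = 1731.
Initially p = 37, y = 1766, so Δp = -5 and Δy = -35.

Δp = -5, Δy = -35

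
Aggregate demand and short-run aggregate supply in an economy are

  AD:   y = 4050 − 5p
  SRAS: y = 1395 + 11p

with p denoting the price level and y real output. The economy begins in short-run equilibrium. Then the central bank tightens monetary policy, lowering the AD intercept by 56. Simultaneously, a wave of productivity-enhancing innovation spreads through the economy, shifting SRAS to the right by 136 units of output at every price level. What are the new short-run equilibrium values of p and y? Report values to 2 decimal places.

p = 153.94, y = 3224.31

After both shocks: AD is y = 3994 − 5p and SRAS is y = 1531 + 11p.
Setting them equal: 2463 = 16p, so p = 153.94.
Substituting into AD, y = 3224.31.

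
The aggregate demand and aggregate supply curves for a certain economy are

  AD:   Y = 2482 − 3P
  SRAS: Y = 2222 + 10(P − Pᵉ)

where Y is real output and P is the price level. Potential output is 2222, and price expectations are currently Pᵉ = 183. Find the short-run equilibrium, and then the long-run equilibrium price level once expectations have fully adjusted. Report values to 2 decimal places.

Short run: with Pᵉ = 183, SRAS is Y = 392 + 10P. Setting AD = SRAS gives 2090 = 13P, so P = 160.77 and Y = 2482 − 3P = 1999.69.
Output 1999.69 is below potential 2222, so over time expected prices fall and SRAS shifts right until Y returns to 2222.
Long run: Y = 2222 on the AD curve gives 2222 = 2482 − 3P, so P = 86.67.

Short run: P = 160.77, Y = 1999.69. Long run: P = 86.67.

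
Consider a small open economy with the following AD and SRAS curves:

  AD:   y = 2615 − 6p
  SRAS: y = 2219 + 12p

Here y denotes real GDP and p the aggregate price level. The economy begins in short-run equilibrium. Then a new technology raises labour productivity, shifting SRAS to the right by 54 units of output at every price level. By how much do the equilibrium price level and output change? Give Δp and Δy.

Δp = -3, Δy = +18

This is a positive supply shock: SRAS shifts right.
New SRAS: y = 2273 + 12p.
Set AD = SRAS: 2615 − 6p = 2273 + 12p, so 342 = 18p and p = 19.
y = 2615 − 6·19 = 2501.
Initially p = 22, y = 2483, so Δp = -3 and Δy = +18.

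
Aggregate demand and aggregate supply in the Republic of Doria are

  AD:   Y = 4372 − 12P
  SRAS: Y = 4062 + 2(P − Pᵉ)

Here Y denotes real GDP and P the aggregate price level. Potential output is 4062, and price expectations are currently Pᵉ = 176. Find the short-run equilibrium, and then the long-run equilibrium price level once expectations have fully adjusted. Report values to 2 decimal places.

Short run: with Pᵉ = 176, SRAS is Y = 3710 + 2P. Setting AD = SRAS gives 662 = 14P, so P = 47.29 and Y = 4372 − 12P = 3804.57.
Output 3804.57 is below potential 4062, so over time expected prices fall and SRAS shifts right until Y returns to 4062.
Long run: Y = 4062 on the AD curve gives 4062 = 4372 − 12P, so P = 25.83.

Short run: P = 47.29, Y = 3804.57. Long run: P = 25.83.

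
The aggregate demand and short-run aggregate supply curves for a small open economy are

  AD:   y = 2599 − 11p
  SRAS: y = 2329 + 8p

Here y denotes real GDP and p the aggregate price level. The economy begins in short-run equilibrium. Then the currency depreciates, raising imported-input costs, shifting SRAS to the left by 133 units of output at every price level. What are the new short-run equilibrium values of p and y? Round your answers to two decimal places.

p = 21.21, y = 2365.68

This is a negative supply shock: SRAS shifts left.
New SRAS: y = 2196 + 8p.
Set AD = SRAS: 2599 − 11p = 2196 + 8p, so 403 = 19p and p = 21.21.
Substituting into AD, y = 2365.68.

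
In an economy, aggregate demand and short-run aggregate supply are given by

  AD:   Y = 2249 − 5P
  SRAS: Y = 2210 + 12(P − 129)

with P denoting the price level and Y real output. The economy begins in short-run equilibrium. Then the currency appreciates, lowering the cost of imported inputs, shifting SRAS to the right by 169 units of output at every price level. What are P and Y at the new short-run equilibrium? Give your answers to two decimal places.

P = 83.41, Y = 1831.94

This is a positive supply shock: SRAS shifts right.
New SRAS: Y = 831 + 12P.
Set AD = SRAS: 2249 − 5P = 831 + 12P, so 1418 = 17P and P = 83.41.
Substituting into AD, Y = 1831.94.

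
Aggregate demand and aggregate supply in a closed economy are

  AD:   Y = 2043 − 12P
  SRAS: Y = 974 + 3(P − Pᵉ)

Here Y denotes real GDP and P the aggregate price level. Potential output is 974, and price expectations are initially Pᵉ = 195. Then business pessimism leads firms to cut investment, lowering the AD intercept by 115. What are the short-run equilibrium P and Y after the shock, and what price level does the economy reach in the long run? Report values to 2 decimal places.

AD shifts left: new AD is Y = 1928 − 12P. With Pᵉ = 195, SRAS is Y = 389 + 3P.
Short run: 1928 − 12P = 389 + 3P gives 1539 = 15P, so P = 102.60 and Y = 1928 − 12P = 696.80.
Y = 696.80 is below potential 974; expectations adjust and SRAS shifts right until Y = 974.
Long run: on the new AD curve, 974 = 1928 − 12P gives P = 79.50.

Short run: P = 102.60, Y = 696.80. Long run: P = 79.50.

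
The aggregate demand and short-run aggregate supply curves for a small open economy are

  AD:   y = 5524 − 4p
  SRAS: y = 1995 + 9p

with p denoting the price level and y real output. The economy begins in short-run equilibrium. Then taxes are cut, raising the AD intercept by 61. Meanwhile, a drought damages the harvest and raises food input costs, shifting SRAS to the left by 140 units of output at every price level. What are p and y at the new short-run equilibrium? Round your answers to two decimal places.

After both shocks: AD is y = 5585 − 4p and SRAS is y = 1855 + 9p.
Setting them equal: 3730 = 13p, so p = 286.92.
Substituting into AD, y = 4437.31.

p = 286.92, y = 4437.31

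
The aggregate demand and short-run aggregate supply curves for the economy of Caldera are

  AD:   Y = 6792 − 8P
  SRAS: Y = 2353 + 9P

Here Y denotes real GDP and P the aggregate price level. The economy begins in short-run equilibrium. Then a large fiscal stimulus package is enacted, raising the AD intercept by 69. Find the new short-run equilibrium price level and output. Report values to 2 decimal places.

This is a positive demand shock: AD shifts right.
New AD: Y = 6861 − 8P.
Set AD = SRAS: 6861 − 8P = 2353 + 9P, so 4508 = 17P and P = 265.18.
Substituting into AD, Y = 4739.59.

P = 265.18, Y = 4739.59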